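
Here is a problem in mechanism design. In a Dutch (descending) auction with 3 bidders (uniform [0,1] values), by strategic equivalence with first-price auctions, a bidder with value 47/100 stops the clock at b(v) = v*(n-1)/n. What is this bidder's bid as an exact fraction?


Step 1: Dutch auctions are strategically equivalent to first-price auctions
Step 2: The equilibrium bid is b(v) = v*(n-1)/n
Step 3: b = 47/100 * 2/3
Step 4: b = 47/150

47/150


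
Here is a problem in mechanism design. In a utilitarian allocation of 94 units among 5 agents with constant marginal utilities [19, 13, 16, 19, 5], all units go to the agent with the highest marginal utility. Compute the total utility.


Step 1: The marginal utilities are [19, 13, 16, 19, 5]
Step 2: The highest marginal utility is 19
Step 3: All 94 units go to that agent
Step 4: Total utility = 19 * 94 = 1786

1786


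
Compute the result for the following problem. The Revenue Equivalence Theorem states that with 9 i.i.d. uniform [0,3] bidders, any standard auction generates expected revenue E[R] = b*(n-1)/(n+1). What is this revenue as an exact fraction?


Step 1: By Revenue Equivalence, expected revenue = b*(n-1)/(n+1)
Step 2: Substituting n = 9, b = 3
Step 3: Revenue = 3*(9-1)/(9+1) = 3*8/10
Step 4: Revenue = 24/10 = 12/5

12/5


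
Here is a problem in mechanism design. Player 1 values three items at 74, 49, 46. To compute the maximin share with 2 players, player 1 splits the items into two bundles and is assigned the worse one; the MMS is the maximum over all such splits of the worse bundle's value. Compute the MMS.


Step 1: Item values = 74, 49, 46
Step 2: Enumerate all 2-bundle partitions and take the smaller bundle:
  Partition 1: {74} vs {49,46} -> bundles 74, 95; min = 74
  Partition 2: {49} vs {74,46} -> bundles 49, 120; min = 49
  Partition 3: {46} vs {74,49} -> bundles 46, 123; min = 46
Step 3: MMS = max(74, 49, 46) = 74

74


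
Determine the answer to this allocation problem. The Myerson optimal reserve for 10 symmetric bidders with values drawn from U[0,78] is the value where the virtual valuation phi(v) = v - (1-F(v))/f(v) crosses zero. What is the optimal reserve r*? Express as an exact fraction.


Step 1: For U[0,78], F(v) = v/78 and f(v) = 1/78
Step 2: phi(v) = v - (1 - v/78)/(1/78) = v - (78 - v) = 2v - 78
Step 3: Set phi(r*) = 0: 2r* - 78 = 0
Step 4: r* = 78/2 = 39 (the number of bidders n = 10 does not enter)

39


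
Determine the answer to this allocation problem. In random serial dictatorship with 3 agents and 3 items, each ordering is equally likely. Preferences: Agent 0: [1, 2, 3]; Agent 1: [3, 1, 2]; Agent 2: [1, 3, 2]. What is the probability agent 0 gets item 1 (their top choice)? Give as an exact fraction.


Step 1: Agent 0 wants item 1
Step 2: There are 6 possible orderings of agents
Step 3: In 3 orderings, agent 0 gets item 1
Step 4: Probability = 3/6 = 1/2

1/2


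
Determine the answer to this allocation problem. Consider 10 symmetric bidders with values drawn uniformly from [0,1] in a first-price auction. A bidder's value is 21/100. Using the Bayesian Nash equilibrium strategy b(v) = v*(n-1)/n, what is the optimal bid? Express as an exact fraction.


Step 1: The symmetric BNE bidding function is b(v) = v * (n-1) / n
Step 2: Substitute v = 21/100 and n = 10
Step 3: b = 21/100 * 9/10
Step 4: b = 189/1000

189/1000


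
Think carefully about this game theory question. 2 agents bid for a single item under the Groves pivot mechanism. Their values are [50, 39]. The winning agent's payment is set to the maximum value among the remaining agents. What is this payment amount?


Step 1: The efficient winner is agent 0 with value 50
Step 2: Other agents' values: [39]
Step 3: Pivot payment = max(others) = 39
Step 4: The winner pays 39

39


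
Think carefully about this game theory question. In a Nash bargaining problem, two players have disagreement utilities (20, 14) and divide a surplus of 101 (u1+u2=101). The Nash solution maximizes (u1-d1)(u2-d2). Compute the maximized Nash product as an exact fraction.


Step 1: The Nash solution splits surplus symmetrically above the disagreement point
Step 2: u1 = (total + d1 - d2)/2 = (101 + 20 - 14)/2 = 107/2
Step 3: u2 = (total - d1 + d2)/2 = (101 - 20 + 14)/2 = 95/2
Step 4: Nash product = (107/2 - 20) * (95/2 - 14)
Step 5: = 67/2 * 67/2 = 4489/4

4489/4


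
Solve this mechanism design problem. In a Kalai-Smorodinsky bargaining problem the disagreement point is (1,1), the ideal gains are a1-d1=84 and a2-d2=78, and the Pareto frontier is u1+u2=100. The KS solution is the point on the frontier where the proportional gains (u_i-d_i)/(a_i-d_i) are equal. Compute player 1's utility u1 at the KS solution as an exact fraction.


Step 1: At the KS point, (u1-d1)/r1 = (u2-d2)/r2 = t and u1+u2 = 100
Step 2: u1 = d1 + r1*t and u2 = d2 + r2*t, so (d1 + r1*t) + (d2 + r2*t) = 100
Step 3: t = (100 - 1 - 1)/(84 + 78) = 98/162 = 49/81
Step 4: u1 = d1 + r1*t = 1 + 84 * 49/81 = 1399/27
Step 5: (Check: u2 = d2 + r2*t = 1301/27; u1+u2 = 1399/27 + 1301/27 = 100, on the frontier.)

1399/27


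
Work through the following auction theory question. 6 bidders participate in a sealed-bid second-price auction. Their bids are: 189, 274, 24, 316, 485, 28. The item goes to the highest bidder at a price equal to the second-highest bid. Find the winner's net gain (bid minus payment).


Step 1: Sort bids in descending order: 485, 316, 274, 189, 28, 24
Step 2: The winning bid is the highest: 485
Step 3: The payment equals the second-highest bid: 316
Step 4: Surplus = winner's bid - payment = 485 - 316 = 169

169


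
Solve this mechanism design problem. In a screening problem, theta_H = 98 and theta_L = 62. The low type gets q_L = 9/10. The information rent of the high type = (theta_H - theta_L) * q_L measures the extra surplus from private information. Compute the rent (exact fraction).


Step 1: theta_H - theta_L = 98 - 62 = 36
Step 2: Information rent = (theta_H - theta_L) * q_L
Step 3: = 36 * 9/10
Step 4: = 162/5

162/5


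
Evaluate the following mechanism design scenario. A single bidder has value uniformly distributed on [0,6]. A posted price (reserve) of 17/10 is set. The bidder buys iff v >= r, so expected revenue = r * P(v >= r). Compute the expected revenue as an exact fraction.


Step 1: Posted price r = 17/10, value support [0,6]
Step 2: P(v >= r) = (6 - 17/10)/6 = 43/60
Step 3: Expected revenue = r * P(v >= r) = 17/10 * 43/60
Step 4: Revenue = 731/600

731/600


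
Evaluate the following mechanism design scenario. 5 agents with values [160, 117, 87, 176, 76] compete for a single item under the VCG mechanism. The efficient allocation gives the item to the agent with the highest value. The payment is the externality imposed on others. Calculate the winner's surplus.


Step 1: The winner is the agent with the highest value: agent 3 with value 176
Step 2: Values of other agents: [160, 117, 87, 76]
Step 3: VCG payment = max of others' values = 160
Step 4: Surplus = 176 - 160 = 16

16


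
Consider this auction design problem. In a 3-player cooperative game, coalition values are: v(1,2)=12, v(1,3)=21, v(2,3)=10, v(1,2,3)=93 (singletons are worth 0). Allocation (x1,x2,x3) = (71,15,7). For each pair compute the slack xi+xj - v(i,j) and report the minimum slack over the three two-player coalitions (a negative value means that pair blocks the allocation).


Step 1: Slack for coalition (1,2): x1+x2 - v12 = 86 - 12 = 74
Step 2: Slack for coalition (1,3): x1+x3 - v13 = 78 - 21 = 57
Step 3: Slack for coalition (2,3): x2+x3 - v23 = 22 - 10 = 12
Step 4: Minimum slack = min(74, 57, 12) = 12, attained by (2,3); no pair can gain by deviating, so the allocation is in the core

12


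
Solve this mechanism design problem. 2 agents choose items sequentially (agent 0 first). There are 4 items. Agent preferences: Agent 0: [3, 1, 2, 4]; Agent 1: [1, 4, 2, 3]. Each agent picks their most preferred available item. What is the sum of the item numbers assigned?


Step 1: Agent 0 picks item 3
Step 2: Agent 1 picks item 1
Step 3: Sum = 3 + 1 = 4

4


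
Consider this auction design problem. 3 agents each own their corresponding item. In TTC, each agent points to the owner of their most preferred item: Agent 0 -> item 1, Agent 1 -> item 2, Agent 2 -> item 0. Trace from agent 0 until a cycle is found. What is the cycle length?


Step 1: Trace the pointer graph from agent 0: 0 -> 1 -> 2 -> 0
Step 2: A cycle is detected when we revisit agent 0
Step 3: The cycle is: 0 -> 1 -> 2 -> 0
Step 4: Cycle length = 3

3


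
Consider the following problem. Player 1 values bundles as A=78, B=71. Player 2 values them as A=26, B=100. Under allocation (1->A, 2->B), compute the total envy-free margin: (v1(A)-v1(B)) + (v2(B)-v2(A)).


Step 1: Player 1's margin = v1(A) - v1(B) = 78 - 71 = 7
Step 2: Player 2's margin = v2(B) - v2(A) = 100 - 26 = 74
Step 3: Total margin = 7 + 74 = 81

81


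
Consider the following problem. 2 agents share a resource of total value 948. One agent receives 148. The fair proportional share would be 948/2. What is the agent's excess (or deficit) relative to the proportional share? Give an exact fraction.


Step 1: Proportional share = 948/2 = 474
Step 2: Agent's actual allocation = 148
Step 3: Excess = 148 - 474 = -326

-326


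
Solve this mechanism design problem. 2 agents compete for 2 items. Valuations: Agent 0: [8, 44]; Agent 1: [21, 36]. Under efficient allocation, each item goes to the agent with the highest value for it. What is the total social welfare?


Step 1: For each item, find the maximum value among all agents.
Step 2: Item 0 -> Agent 1 (value 21)
Step 3: Item 1 -> Agent 0 (value 44)
Step 4: Total welfare = 21 + 44 = 65

65


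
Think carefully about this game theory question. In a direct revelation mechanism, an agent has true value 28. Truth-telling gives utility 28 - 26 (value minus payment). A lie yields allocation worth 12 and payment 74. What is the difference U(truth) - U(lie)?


Step 1: U(truth) = value - payment = 28 - 26 = 2
Step 2: U(lie) = allocation - payment = 12 - 74 = -62
Step 3: IC gap = 2 - (-62) = 64

64


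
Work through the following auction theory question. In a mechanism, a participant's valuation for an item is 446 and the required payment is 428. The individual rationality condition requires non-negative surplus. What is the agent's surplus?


Step 1: Surplus = value - payment = 446 - 428 = 18
Step 2: IR is satisfied (surplus >= 0)

18


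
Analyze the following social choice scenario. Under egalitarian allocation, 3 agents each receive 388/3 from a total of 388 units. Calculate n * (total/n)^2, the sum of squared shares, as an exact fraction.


Step 1: Each agent's share = 388/3
Step 2: Square of each share = (388/3)^2 = 150544/9
Step 3: Sum of squares = 3 * 150544/9 = 150544/3

150544/3


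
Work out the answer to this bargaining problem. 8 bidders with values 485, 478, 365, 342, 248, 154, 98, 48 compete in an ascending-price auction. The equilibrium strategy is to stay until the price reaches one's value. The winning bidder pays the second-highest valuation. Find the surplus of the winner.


Step 1: Identify the highest value: 485
Step 2: Identify the second-highest value: 478
Step 3: The final price = second-highest value = 478
Step 4: Surplus = 485 - 478 = 7

7


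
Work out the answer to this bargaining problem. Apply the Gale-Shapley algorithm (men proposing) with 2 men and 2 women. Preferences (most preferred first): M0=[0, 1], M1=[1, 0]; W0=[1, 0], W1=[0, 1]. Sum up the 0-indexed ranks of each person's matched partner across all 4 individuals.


Step 1: Run Gale-Shapley (men propose, women hold best offer):
  M0 proposes to W0; she accepts
  M1 proposes to W1; she accepts
Step 2: Final matching: W0-M0, W1-M1
Step 3: 0-indexed ranks (man's rank of his match, then woman's): 0 + 1 + 0 + 1
Step 4: Total rank sum = 2

2


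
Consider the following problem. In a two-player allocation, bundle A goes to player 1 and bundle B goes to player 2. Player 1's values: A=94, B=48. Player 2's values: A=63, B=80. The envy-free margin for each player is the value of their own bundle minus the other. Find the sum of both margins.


Step 1: Player 1's margin = v1(A) - v1(B) = 94 - 48 = 46
Step 2: Player 2's margin = v2(B) - v2(A) = 80 - 63 = 17
Step 3: Total margin = 46 + 17 = 63

63


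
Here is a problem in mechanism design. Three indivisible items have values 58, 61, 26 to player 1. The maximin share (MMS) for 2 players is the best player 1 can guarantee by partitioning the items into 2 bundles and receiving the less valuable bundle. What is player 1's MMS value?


Step 1: Item values = 58, 61, 26
Step 2: Enumerate all 2-bundle partitions and take the smaller bundle:
  Partition 1: {58} vs {61,26} -> bundles 58, 87; min = 58
  Partition 2: {61} vs {58,26} -> bundles 61, 84; min = 61
  Partition 3: {26} vs {58,61} -> bundles 26, 119; min = 26
Step 3: MMS = max(58, 61, 26) = 61

61


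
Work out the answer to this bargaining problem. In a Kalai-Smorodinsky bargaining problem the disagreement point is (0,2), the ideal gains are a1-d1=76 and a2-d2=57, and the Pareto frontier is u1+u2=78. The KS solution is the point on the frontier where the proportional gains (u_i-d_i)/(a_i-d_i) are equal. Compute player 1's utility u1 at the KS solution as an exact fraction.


Step 1: At the KS point, (u1-d1)/r1 = (u2-d2)/r2 = t and u1+u2 = 78
Step 2: u1 = d1 + r1*t and u2 = d2 + r2*t, so (d1 + r1*t) + (d2 + r2*t) = 78
Step 3: t = (78 - 0 - 2)/(76 + 57) = 76/133 = 4/7
Step 4: u1 = d1 + r1*t = 0 + 76 * 4/7 = 304/7
Step 5: (Check: u2 = d2 + r2*t = 242/7; u1+u2 = 304/7 + 242/7 = 78, on the frontier.)

304/7


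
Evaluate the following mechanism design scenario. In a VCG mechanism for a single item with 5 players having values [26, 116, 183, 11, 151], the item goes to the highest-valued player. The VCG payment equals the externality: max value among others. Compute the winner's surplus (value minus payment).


Step 1: The winner is the agent with the highest value: agent 2 with value 183
Step 2: Values of other agents: [26, 116, 11, 151]
Step 3: VCG payment = max of others' values = 151
Step 4: Surplus = 183 - 151 = 32

32


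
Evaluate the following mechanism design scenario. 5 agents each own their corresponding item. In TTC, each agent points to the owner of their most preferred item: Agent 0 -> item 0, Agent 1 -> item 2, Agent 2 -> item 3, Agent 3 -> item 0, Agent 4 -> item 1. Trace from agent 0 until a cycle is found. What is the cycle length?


Step 1: Trace the pointer graph from agent 0: 0 -> 0
Step 2: A cycle is detected when we revisit agent 0
Step 3: The cycle is: 0 -> 0
Step 4: Cycle length = 1

1


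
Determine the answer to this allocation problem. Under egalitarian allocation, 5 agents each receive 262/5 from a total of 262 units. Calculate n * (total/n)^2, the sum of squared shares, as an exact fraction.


Step 1: Each agent's share = 262/5
Step 2: Square of each share = (262/5)^2 = 68644/25
Step 3: Sum of squares = 5 * 68644/25 = 68644/5

68644/5


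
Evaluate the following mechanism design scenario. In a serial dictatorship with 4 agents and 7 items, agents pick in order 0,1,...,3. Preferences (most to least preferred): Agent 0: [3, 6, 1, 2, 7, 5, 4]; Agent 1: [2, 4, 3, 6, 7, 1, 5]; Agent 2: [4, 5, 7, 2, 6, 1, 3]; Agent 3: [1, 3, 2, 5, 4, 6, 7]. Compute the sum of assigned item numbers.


Step 1: Agent 0 picks item 3
Step 2: Agent 1 picks item 2
Step 3: Agent 2 picks item 4
Step 4: Agent 3 picks item 1
Step 5: Sum = 3 + 2 + 4 + 1 = 10

10


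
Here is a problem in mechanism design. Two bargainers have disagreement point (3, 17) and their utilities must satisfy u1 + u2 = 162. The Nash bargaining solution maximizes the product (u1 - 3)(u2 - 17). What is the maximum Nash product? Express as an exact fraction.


Step 1: The Nash solution splits surplus symmetrically above the disagreement point
Step 2: u1 = (total + d1 - d2)/2 = (162 + 3 - 17)/2 = 74
Step 3: u2 = (total - d1 + d2)/2 = (162 - 3 + 17)/2 = 88
Step 4: Nash product = (74 - 3) * (88 - 17)
Step 5: = 71 * 71 = 5041

5041


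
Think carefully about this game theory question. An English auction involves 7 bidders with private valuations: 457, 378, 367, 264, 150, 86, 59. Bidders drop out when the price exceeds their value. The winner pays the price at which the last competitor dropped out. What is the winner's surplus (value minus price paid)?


Step 1: Identify the highest value: 457
Step 2: Identify the second-highest value: 378
Step 3: The final price = second-highest value = 378
Step 4: Surplus = 457 - 378 = 79

79


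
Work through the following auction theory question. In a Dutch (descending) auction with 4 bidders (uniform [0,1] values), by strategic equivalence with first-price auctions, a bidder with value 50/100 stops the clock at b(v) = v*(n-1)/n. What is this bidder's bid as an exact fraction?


Step 1: Dutch auctions are strategically equivalent to first-price auctions
Step 2: The equilibrium bid is b(v) = v*(n-1)/n
Step 3: b = 1/2 * 3/4
Step 4: b = 3/8

3/8


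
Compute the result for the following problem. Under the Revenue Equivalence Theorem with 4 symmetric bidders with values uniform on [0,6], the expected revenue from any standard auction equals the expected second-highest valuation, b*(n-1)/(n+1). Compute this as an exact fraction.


Step 1: By Revenue Equivalence, expected revenue = b*(n-1)/(n+1)
Step 2: Substituting n = 4, b = 6
Step 3: Revenue = 6*(4-1)/(4+1) = 6*3/5
Step 4: Revenue = 18/5

18/5


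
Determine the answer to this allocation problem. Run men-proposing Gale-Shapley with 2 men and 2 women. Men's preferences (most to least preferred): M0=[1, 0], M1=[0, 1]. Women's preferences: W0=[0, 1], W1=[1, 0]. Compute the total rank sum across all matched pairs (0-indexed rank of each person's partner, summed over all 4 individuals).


Step 1: Run Gale-Shapley (men propose, women hold best offer):
  M0 proposes to W1; she accepts
  M1 proposes to W0; she accepts
Step 2: Final matching: W0-M1, W1-M0
Step 3: 0-indexed ranks (man's rank of his match, then woman's): 0 + 1 + 0 + 1
Step 4: Total rank sum = 2

2


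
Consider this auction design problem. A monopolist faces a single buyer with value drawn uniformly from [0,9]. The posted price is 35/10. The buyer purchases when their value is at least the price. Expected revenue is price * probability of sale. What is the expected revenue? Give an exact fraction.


Step 1: Posted price r = 7/2, value support [0,9]
Step 2: P(v >= r) = (9 - 7/2)/9 = 11/18
Step 3: Expected revenue = r * P(v >= r) = 7/2 * 11/18
Step 4: Revenue = 77/36

77/36


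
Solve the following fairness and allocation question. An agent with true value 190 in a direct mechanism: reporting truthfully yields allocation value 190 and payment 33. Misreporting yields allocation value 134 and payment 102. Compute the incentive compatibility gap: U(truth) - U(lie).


Step 1: U(truth) = value - payment = 190 - 33 = 157
Step 2: U(lie) = allocation - payment = 134 - 102 = 32
Step 3: IC gap = 157 - 32 = 125

125


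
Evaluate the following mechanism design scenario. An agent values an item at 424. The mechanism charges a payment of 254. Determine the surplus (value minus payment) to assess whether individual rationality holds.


Step 1: Surplus = value - payment = 424 - 254 = 170
Step 2: IR is satisfied (surplus >= 0)

170


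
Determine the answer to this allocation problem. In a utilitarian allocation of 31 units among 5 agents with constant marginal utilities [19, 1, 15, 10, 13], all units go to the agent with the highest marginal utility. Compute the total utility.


Step 1: The marginal utilities are [19, 1, 15, 10, 13]
Step 2: The highest marginal utility is 19
Step 3: All 31 units go to that agent
Step 4: Total utility = 19 * 31 = 589

589


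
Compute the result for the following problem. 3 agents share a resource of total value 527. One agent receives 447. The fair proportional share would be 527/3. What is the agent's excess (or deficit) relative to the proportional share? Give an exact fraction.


Step 1: Proportional share = 527/3
Step 2: Agent's actual allocation = 447
Step 3: Excess = 447 - 527/3 = 814/3

814/3


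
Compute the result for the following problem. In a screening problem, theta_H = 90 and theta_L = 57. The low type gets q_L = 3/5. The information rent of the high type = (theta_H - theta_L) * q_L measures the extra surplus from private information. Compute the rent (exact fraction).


Step 1: theta_H - theta_L = 90 - 57 = 33
Step 2: Information rent = (theta_H - theta_L) * q_L
Step 3: = 33 * 3/5
Step 4: = 99/5

99/5


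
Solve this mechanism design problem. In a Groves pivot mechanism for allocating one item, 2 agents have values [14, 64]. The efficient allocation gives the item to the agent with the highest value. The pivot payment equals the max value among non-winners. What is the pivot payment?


Step 1: The efficient winner is agent 1 with value 64
Step 2: Other agents' values: [14]
Step 3: Pivot payment = max(others) = 14
Step 4: The winner pays 14

14


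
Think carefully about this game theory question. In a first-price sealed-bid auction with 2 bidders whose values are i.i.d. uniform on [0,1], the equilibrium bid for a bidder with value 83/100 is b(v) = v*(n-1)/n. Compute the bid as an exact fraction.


Step 1: The symmetric BNE bidding function is b(v) = v * (n-1) / n
Step 2: Substitute v = 83/100 and n = 2
Step 3: b = 83/100 * 1/2
Step 4: b = 83/200

83/200


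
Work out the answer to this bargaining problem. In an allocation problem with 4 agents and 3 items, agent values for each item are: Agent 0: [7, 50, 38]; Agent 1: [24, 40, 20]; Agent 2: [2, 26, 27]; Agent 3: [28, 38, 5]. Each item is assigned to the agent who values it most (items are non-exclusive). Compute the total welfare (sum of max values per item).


Step 1: For each item, find the maximum value among all agents.
Step 2: Item 0 -> Agent 3 (value 28)
Step 3: Item 1 -> Agent 0 (value 50)
Step 4: Item 2 -> Agent 0 (value 38)
Step 5: Total welfare = 28 + 50 + 38 = 116

116


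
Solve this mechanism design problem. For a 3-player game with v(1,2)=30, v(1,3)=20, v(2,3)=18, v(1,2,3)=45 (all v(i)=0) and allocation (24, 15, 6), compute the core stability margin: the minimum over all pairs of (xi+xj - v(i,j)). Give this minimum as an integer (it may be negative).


Step 1: Slack for coalition (1,2): x1+x2 - v12 = 39 - 30 = 9
Step 2: Slack for coalition (1,3): x1+x3 - v13 = 30 - 20 = 10
Step 3: Slack for coalition (2,3): x2+x3 - v23 = 21 - 18 = 3
Step 4: Minimum slack = min(9, 10, 3) = 3, attained by (2,3); no pair can gain by deviating, so the allocation is in the core

3


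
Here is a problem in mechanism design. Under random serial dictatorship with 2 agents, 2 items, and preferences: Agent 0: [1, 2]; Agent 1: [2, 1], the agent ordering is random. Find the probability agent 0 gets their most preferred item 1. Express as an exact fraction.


Step 1: Agent 0 wants item 1
Step 2: There are 2 possible orderings of agents
Step 3: In 2 orderings, agent 0 gets item 1
Step 4: Probability = 2/2 = 1

1


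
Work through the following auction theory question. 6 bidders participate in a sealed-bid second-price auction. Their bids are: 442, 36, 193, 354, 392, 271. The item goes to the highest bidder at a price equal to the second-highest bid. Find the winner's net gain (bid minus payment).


Step 1: Sort bids in descending order: 442, 392, 354, 271, 193, 36
Step 2: The winning bid is the highest: 442
Step 3: The payment equals the second-highest bid: 392
Step 4: Surplus = winner's bid - payment = 442 - 392 = 50

50


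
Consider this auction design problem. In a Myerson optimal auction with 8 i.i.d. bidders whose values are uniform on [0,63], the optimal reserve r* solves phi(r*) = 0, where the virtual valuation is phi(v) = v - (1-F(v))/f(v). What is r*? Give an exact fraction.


Step 1: For U[0,63], F(v) = v/63 and f(v) = 1/63
Step 2: phi(v) = v - (1 - v/63)/(1/63) = v - (63 - v) = 2v - 63
Step 3: Set phi(r*) = 0: 2r* - 63 = 0
Step 4: r* = 63/2 (the number of bidders n = 8 does not enter)

63/2


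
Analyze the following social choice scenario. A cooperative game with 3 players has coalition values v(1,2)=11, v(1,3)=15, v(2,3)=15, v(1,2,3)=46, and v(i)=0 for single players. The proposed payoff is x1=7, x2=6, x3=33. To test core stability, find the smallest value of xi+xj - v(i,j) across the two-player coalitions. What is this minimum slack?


Step 1: Slack for coalition (1,2): x1+x2 - v12 = 13 - 11 = 2
Step 2: Slack for coalition (1,3): x1+x3 - v13 = 40 - 15 = 25
Step 3: Slack for coalition (2,3): x2+x3 - v23 = 39 - 15 = 24
Step 4: Minimum slack = min(2, 25, 24) = 2, attained by (1,2); no pair can gain by deviating, so the allocation is in the core

2


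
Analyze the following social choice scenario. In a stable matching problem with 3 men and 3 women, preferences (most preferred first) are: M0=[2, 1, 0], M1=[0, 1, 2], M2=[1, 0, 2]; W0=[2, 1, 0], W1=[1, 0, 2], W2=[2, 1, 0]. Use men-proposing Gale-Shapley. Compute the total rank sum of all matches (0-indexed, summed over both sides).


Step 1: Run Gale-Shapley (men propose, women hold best offer):
  M0 proposes to W2; she accepts
  M1 proposes to W0; she accepts
  M2 proposes to W1; she accepts
Step 2: Final matching: W0-M1, W1-M2, W2-M0
Step 3: 0-indexed ranks (man's rank of his match, then woman's): 0 + 1 + 0 + 2 + 0 + 2
Step 4: Total rank sum = 5

5


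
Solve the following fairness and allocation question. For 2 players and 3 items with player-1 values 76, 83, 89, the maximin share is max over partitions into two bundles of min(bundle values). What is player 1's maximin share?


Step 1: Item values = 76, 83, 89
Step 2: Enumerate all 2-bundle partitions and take the smaller bundle:
  Partition 1: {76} vs {83,89} -> bundles 76, 172; min = 76
  Partition 2: {83} vs {76,89} -> bundles 83, 165; min = 83
  Partition 3: {89} vs {76,83} -> bundles 89, 159; min = 89
Step 3: MMS = max(76, 83, 89) = 89

89


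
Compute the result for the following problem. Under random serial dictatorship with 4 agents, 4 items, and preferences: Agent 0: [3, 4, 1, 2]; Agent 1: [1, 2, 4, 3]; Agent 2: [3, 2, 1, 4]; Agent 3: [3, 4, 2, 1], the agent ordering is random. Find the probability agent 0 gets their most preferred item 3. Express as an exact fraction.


Step 1: Agent 0 wants item 3
Step 2: There are 24 possible orderings of agents
Step 3: In 8 orderings, agent 0 gets item 3
Step 4: Probability = 8/24 = 1/3

1/3


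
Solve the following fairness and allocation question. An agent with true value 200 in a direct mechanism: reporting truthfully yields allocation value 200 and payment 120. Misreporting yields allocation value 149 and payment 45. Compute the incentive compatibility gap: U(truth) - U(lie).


Step 1: U(truth) = value - payment = 200 - 120 = 80
Step 2: U(lie) = allocation - payment = 149 - 45 = 104
Step 3: IC gap = 80 - 104 = -24

-24


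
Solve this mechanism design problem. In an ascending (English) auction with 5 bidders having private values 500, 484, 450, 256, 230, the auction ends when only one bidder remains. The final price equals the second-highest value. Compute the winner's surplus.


Step 1: Identify the highest value: 500
Step 2: Identify the second-highest value: 484
Step 3: The final price = second-highest value = 484
Step 4: Surplus = 500 - 484 = 16

16


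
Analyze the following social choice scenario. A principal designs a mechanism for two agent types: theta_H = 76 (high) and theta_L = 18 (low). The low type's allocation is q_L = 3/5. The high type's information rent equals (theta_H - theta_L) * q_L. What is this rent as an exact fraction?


Step 1: theta_H - theta_L = 76 - 18 = 58
Step 2: Information rent = (theta_H - theta_L) * q_L
Step 3: = 58 * 3/5
Step 4: = 174/5

174/5


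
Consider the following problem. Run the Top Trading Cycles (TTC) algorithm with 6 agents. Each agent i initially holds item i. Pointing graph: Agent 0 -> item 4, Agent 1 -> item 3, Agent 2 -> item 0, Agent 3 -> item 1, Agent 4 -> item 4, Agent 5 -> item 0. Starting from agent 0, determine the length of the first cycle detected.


Step 1: Trace the pointer graph from agent 0: 0 -> 4 -> 4
Step 2: A cycle is detected when we revisit agent 4
Step 3: The cycle is: 4 -> 4
Step 4: Cycle length = 1

1


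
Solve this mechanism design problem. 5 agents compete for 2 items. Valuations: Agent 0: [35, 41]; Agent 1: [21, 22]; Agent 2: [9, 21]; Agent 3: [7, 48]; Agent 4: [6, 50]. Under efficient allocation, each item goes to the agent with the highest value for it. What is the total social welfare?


Step 1: For each item, find the maximum value among all agents.
Step 2: Item 0 -> Agent 0 (value 35)
Step 3: Item 1 -> Agent 4 (value 50)
Step 4: Total welfare = 35 + 50 = 85

85


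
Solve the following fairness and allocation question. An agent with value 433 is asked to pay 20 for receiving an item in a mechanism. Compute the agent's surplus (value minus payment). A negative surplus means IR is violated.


Step 1: Surplus = value - payment = 433 - 20 = 413
Step 2: IR is satisfied (surplus >= 0)

413


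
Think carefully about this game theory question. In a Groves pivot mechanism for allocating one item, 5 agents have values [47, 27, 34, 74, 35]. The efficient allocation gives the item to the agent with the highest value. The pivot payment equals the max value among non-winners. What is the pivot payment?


Step 1: The efficient winner is agent 3 with value 74
Step 2: Other agents' values: [47, 27, 34, 35]
Step 3: Pivot payment = max(others) = 47
Step 4: The winner pays 47

47


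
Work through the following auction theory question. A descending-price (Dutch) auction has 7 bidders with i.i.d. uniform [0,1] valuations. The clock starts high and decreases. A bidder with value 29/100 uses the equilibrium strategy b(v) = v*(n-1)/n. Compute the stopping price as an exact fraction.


Step 1: Dutch auctions are strategically equivalent to first-price auctions
Step 2: The equilibrium bid is b(v) = v*(n-1)/n
Step 3: b = 29/100 * 6/7
Step 4: b = 87/350

87/350


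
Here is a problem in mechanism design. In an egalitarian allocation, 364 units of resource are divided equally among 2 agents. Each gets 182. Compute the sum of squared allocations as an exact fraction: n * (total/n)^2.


Step 1: Each agent's share = 364/2 = 182
Step 2: Square of each share = (182)^2 = 33124
Step 3: Sum of squares = 2 * 33124 = 66248

66248


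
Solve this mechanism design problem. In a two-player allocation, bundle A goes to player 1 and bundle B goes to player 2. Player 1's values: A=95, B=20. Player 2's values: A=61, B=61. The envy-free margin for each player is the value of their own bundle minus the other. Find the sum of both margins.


Step 1: Player 1's margin = v1(A) - v1(B) = 95 - 20 = 75
Step 2: Player 2's margin = v2(B) - v2(A) = 61 - 61 = 0
Step 3: Total margin = 75 + 0 = 75

75


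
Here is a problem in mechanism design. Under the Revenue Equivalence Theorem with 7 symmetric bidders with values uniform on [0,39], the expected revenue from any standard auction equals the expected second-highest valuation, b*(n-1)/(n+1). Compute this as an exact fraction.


Step 1: By Revenue Equivalence, expected revenue = b*(n-1)/(n+1)
Step 2: Substituting n = 7, b = 39
Step 3: Revenue = 39*(7-1)/(7+1) = 39*6/8
Step 4: Revenue = 234/8 = 117/4

117/4


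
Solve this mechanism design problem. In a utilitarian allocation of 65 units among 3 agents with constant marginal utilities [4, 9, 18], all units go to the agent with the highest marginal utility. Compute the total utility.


Step 1: The marginal utilities are [4, 9, 18]
Step 2: The highest marginal utility is 18
Step 3: All 65 units go to that agent
Step 4: Total utility = 18 * 65 = 1170

1170


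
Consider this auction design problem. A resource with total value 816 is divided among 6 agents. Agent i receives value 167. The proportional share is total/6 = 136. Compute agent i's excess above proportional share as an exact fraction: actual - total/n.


Step 1: Proportional share = 816/6 = 136
Step 2: Agent's actual allocation = 167
Step 3: Excess = 167 - 136 = 31

31


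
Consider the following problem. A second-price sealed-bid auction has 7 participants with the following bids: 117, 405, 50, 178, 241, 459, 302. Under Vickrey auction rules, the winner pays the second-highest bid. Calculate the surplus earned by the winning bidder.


Step 1: Sort bids in descending order: 459, 405, 302, 241, 178, 117, 50
Step 2: The winning bid is the highest: 459
Step 3: The payment equals the second-highest bid: 405
Step 4: Surplus = winner's bid - payment = 459 - 405 = 54

54


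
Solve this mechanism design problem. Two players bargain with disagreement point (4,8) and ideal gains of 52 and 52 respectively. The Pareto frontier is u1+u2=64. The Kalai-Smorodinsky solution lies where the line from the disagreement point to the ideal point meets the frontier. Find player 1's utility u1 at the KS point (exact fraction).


Step 1: At the KS point, (u1-d1)/r1 = (u2-d2)/r2 = t and u1+u2 = 64
Step 2: u1 = d1 + r1*t and u2 = d2 + r2*t, so (d1 + r1*t) + (d2 + r2*t) = 64
Step 3: t = (64 - 4 - 8)/(52 + 52) = 52/104 = 1/2
Step 4: u1 = d1 + r1*t = 4 + 52 * 1/2 = 30
Step 5: (Check: u2 = d2 + r2*t = 34; u1+u2 = 30 + 34 = 64, on the frontier.)

30


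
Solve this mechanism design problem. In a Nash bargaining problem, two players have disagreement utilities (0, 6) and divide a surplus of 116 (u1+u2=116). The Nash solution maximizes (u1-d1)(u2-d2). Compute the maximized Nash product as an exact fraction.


Step 1: The Nash solution splits surplus symmetrically above the disagreement point
Step 2: u1 = (total + d1 - d2)/2 = (116 + 0 - 6)/2 = 55
Step 3: u2 = (total - d1 + d2)/2 = (116 - 0 + 6)/2 = 61
Step 4: Nash product = (55 - 0) * (61 - 6)
Step 5: = 55 * 55 = 3025

3025


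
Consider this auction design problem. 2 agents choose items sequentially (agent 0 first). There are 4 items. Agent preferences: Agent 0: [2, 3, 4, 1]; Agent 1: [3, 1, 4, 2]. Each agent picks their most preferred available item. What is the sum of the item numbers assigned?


Step 1: Agent 0 picks item 2
Step 2: Agent 1 picks item 3
Step 3: Sum = 2 + 3 = 5

5


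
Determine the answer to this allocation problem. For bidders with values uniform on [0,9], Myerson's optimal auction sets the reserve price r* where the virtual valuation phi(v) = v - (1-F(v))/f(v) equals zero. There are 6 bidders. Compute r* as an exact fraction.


Step 1: For U[0,9], F(v) = v/9 and f(v) = 1/9
Step 2: phi(v) = v - (1 - v/9)/(1/9) = v - (9 - v) = 2v - 9
Step 3: Set phi(r*) = 0: 2r* - 9 = 0
Step 4: r* = 9/2 (the number of bidders n = 6 does not enter)

9/2


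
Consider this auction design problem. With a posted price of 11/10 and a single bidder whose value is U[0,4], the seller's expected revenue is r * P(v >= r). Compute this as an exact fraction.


Step 1: Posted price r = 11/10, value support [0,4]
Step 2: P(v >= r) = (4 - 11/10)/4 = 29/40
Step 3: Expected revenue = r * P(v >= r) = 11/10 * 29/40
Step 4: Revenue = 319/400

319/400


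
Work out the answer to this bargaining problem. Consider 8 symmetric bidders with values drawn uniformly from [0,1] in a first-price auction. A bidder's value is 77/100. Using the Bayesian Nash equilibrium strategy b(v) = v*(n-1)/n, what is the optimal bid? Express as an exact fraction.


Step 1: The symmetric BNE bidding function is b(v) = v * (n-1) / n
Step 2: Substitute v = 77/100 and n = 8
Step 3: b = 77/100 * 7/8
Step 4: b = 539/800

539/800


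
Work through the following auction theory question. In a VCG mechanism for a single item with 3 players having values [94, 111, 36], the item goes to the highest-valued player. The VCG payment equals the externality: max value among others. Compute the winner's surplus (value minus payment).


Step 1: The winner is the agent with the highest value: agent 1 with value 111
Step 2: Values of other agents: [94, 36]
Step 3: VCG payment = max of others' values = 94
Step 4: Surplus = 111 - 94 = 17

17


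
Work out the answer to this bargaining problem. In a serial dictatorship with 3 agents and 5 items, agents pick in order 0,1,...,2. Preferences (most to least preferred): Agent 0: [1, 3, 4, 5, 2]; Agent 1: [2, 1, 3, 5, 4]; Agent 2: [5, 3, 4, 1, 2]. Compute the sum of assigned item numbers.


Step 1: Agent 0 picks item 1
Step 2: Agent 1 picks item 2
Step 3: Agent 2 picks item 5
Step 4: Sum = 1 + 2 + 5 = 8

8


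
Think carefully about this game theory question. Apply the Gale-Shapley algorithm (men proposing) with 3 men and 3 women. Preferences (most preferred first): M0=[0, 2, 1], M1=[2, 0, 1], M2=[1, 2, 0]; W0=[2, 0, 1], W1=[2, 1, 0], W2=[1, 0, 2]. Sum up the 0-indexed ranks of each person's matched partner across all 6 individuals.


Step 1: Run Gale-Shapley (men propose, women hold best offer):
  M0 proposes to W0; she accepts
  M1 proposes to W2; she accepts
  M2 proposes to W1; she accepts
Step 2: Final matching: W0-M0, W1-M2, W2-M1
Step 3: 0-indexed ranks (man's rank of his match, then woman's): 0 + 1 + 0 + 0 + 0 + 0
Step 4: Total rank sum = 1

1


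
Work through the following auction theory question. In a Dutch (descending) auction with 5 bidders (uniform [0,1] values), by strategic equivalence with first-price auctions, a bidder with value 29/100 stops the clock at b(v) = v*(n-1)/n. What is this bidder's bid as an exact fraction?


Step 1: Dutch auctions are strategically equivalent to first-price auctions
Step 2: The equilibrium bid is b(v) = v*(n-1)/n
Step 3: b = 29/100 * 4/5
Step 4: b = 29/125

29/125


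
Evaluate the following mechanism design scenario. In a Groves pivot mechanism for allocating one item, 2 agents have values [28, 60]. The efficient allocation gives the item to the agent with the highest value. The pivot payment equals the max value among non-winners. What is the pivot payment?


Step 1: The efficient winner is agent 1 with value 60
Step 2: Other agents' values: [28]
Step 3: Pivot payment = max(others) = 28
Step 4: The winner pays 28

28


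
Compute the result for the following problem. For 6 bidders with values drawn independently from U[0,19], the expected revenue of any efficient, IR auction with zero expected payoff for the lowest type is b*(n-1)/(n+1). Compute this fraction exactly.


Step 1: By Revenue Equivalence, expected revenue = b*(n-1)/(n+1)
Step 2: Substituting n = 6, b = 19
Step 3: Revenue = 19*(6-1)/(6+1) = 19*5/7
Step 4: Revenue = 95/7

95/7


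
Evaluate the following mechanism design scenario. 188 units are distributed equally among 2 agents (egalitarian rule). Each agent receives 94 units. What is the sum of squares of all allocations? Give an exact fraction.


Step 1: Each agent's share = 188/2 = 94
Step 2: Square of each share = (94)^2 = 8836
Step 3: Sum of squares = 2 * 8836 = 17672

17672


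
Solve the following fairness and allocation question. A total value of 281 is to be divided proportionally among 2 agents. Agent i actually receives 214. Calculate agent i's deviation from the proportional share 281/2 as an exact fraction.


Step 1: Proportional share = 281/2
Step 2: Agent's actual allocation = 214
Step 3: Excess = 214 - 281/2 = 147/2

147/2


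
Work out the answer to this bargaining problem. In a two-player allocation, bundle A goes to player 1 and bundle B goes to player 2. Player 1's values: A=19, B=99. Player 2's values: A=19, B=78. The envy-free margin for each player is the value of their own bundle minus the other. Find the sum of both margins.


Step 1: Player 1's margin = v1(A) - v1(B) = 19 - 99 = -80
Step 2: Player 2's margin = v2(B) - v2(A) = 78 - 19 = 59
Step 3: Total margin = -80 + 59 = -21

-21


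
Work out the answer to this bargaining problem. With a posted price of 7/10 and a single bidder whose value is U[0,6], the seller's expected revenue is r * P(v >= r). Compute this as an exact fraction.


Step 1: Posted price r = 7/10, value support [0,6]
Step 2: P(v >= r) = (6 - 7/10)/6 = 53/60
Step 3: Expected revenue = r * P(v >= r) = 7/10 * 53/60
Step 4: Revenue = 371/600

371/600
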